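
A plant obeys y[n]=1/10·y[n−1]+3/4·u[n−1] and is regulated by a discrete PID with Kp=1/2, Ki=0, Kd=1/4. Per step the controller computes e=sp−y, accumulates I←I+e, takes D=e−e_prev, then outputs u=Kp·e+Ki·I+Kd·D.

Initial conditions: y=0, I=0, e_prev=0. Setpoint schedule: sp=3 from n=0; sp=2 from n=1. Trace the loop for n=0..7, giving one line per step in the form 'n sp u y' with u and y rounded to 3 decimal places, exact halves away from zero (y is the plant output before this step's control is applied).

0 3 2.250 0.000
1 2 -0.516 1.688
2 2 1.585 -0.218
3 2 0.070 1.167
4 2 1.165 0.169
5 2 0.374 0.891
6 2 0.945 0.370
7 2 0.533 0.746

(exact arithmetic carried between steps; '≈' marks a value shown rounded to 6 d.p. or computed from one; I and e_prev carry over from the previous line; the table rounds u and y to 3 d.p., halves away from zero)
n=0: y=0, sp=3, e=sp−y=3; I=3, D=e−e_prev=3; u=1/2·3+0·3+1/4·3=2.25; next y=1/10·0+3/4·2.25=1.6875
n=1: y=1.6875, sp=2, e=sp−y=0.3125; I=3.3125, D=e−e_prev=-2.6875; u=1/2·0.3125+0·3.3125+1/4·(-2.6875)=-0.515625; next y=1/10·1.6875+3/4·(-0.515625)≈-0.217969
n=2: y≈-0.217969, sp=2, e=sp−y≈2.217969; I≈5.530469, D=e−e_prev≈1.905469; u=1/2·2.217969+0·5.530469+1/4·1.905469≈1.585352; next y=1/10·(-0.217969)+3/4·1.585352≈1.167217
n=3: y≈1.167217, sp=2, e=sp−y≈0.832783; I≈6.363252, D=e−e_prev≈-1.385186; u=1/2·0.832783+0·6.363252+1/4·(-1.385186)≈0.070095; next y=1/10·1.167217+3/4·0.070095≈0.169293
n=4: y≈0.169293, sp=2, e=sp−y≈1.830707; I≈8.193959, D=e−e_prev≈0.997924; u=1/2·1.830707+0·8.193959+1/4·0.997924≈1.164834; next y=1/10·0.169293+3/4·1.164834≈0.890555
n=5: y≈0.890555, sp=2, e=sp−y≈1.109445; I≈9.303404, D=e−e_prev≈-0.721262; u=1/2·1.109445+0·9.303404+1/4·(-0.721262)≈0.374407; next y=1/10·0.890555+3/4·0.374407≈0.369861
n=6: y≈0.369861, sp=2, e=sp−y≈1.630139; I≈10.933543, D=e−e_prev≈0.520694; u=1/2·1.630139+0·10.933543+1/4·0.520694≈0.945243; next y=1/10·0.369861+3/4·0.945243≈0.745918
n=7: y≈0.745918, sp=2, e=sp−y≈1.254082; I≈12.187625, D=e−e_prev≈-0.376058; u=1/2·1.254082+0·12.187625+1/4·(-0.376058)≈0.533026; next y=1/10·0.745918+3/4·0.533026≈0.474362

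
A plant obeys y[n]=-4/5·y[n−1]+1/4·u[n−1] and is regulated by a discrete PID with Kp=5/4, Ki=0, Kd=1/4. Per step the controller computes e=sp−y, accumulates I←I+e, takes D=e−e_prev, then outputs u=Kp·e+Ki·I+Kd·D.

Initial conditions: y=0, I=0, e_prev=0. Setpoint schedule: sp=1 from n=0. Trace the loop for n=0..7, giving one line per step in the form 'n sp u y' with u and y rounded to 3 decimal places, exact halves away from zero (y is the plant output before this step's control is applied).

0 1 1.500 0.000
1 1 0.688 0.375
2 1 1.536 -0.128
3 1 0.488 0.486
4 1 1.772 -0.267
5 1 0.198 0.657
6 1 2.128 -0.476
7 1 -0.238 0.913

(exact arithmetic carried between steps; '≈' marks a value shown rounded to 6 d.p. or computed from one; I and e_prev carry over from the previous line; the table rounds u and y to 3 d.p., halves away from zero)
n=0: y=0, sp=1, e=sp−y=1; I=1, D=e−e_prev=1; u=5/4·1+0·1+1/4·1=1.5; next y=-4/5·0+1/4·1.5=0.375
n=1: y=0.375, sp=1, e=sp−y=0.625; I=1.625, D=e−e_prev=-0.375; u=5/4·0.625+0·1.625+1/4·(-0.375)=0.6875; next y=-4/5·0.375+1/4·0.6875=-0.128125
n=2: y=-0.128125, sp=1, e=sp−y=1.128125; I=2.753125, D=e−e_prev=0.503125; u=5/4·1.128125+0·2.753125+1/4·0.503125≈1.535938; next y=-4/5·(-0.128125)+1/4·1.535938≈0.486484
n=3: y≈0.486484, sp=1, e=sp−y≈0.513516; I≈3.266641, D=e−e_prev≈-0.614609; u=5/4·0.513516+0·3.266641+1/4·(-0.614609)≈0.488242; next y=-4/5·0.486484+1/4·0.488242≈-0.267127
n=4: y≈-0.267127, sp=1, e=sp−y≈1.267127; I≈4.533768, D=e−e_prev≈0.753611; u=5/4·1.267127+0·4.533768+1/4·0.753611≈1.772312; next y=-4/5·(-0.267127)+1/4·1.772312≈0.656779
n=5: y≈0.656779, sp=1, e=sp−y≈0.343221; I≈4.876988, D=e−e_prev≈-0.923906; u=5/4·0.343221+0·4.876988+1/4·(-0.923906)≈0.198049; next y=-4/5·0.656779+1/4·0.198049≈-0.475911
n=6: y≈-0.475911, sp=1, e=sp−y≈1.475911; I≈6.352899, D=e−e_prev≈1.132691; u=5/4·1.475911+0·6.352899+1/4·1.132691≈2.128062; next y=-4/5·(-0.475911)+1/4·2.128062≈0.912744
n=7: y≈0.912744, sp=1, e=sp−y≈0.087256; I≈6.440155, D=e−e_prev≈-1.388656; u=5/4·0.087256+0·6.440155+1/4·(-1.388656)≈-0.238095; next y=-4/5·0.912744+1/4·(-0.238095)≈-0.789719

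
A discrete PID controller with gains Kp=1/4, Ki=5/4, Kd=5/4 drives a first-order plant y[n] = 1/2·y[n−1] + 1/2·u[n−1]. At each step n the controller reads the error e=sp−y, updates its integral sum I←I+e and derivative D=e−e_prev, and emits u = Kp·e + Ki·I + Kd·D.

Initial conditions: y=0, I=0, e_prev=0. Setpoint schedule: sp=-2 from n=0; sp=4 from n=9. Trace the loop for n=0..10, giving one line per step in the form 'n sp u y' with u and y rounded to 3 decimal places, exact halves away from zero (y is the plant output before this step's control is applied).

0 -2 -5.500 0.000
1 -2 2.063 -2.750
2 -2 -7.055 -0.344
3 -2 3.110 -3.699
4 -2 -8.323 -0.294
5 -2 4.840 -4.309
6 -2 -9.872 0.266
7 -2 6.953 -4.803
8 -2 -12.044 1.075
9 4 25.998 -5.484
10 4 -21.134 10.257

(exact arithmetic carried between steps; '≈' marks a value shown rounded to 6 d.p. or computed from one; I and e_prev carry over from the previous line; the table rounds u and y to 3 d.p., halves away from zero)
n=0: y=0, sp=-2, e=sp−y=-2; I=-2, D=e−e_prev=-2; u=1/4·(-2)+5/4·(-2)+5/4·(-2)=-5.5; next y=1/2·0+1/2·(-5.5)=-2.75
n=1: y=-2.75, sp=-2, e=sp−y=0.75; I=-1.25, D=e−e_prev=2.75; u=1/4·0.75+5/4·(-1.25)+5/4·2.75=2.0625; next y=1/2·(-2.75)+1/2·2.0625=-0.34375
n=2: y=-0.34375, sp=-2, e=sp−y=-1.65625; I=-2.90625, D=e−e_prev=-2.40625; u=1/4·(-1.65625)+5/4·(-2.90625)+5/4·(-2.40625)≈-7.054688; next y=1/2·(-0.34375)+1/2·(-7.054688)≈-3.699219
n=3: y≈-3.699219, sp=-2, e=sp−y≈1.699219; I≈-1.207031, D=e−e_prev≈3.355469; u=1/4·1.699219+5/4·(-1.207031)+5/4·3.355469≈3.110352; next y=1/2·(-3.699219)+1/2·3.110352≈-0.294434
n=4: y≈-0.294434, sp=-2, e=sp−y≈-1.705566; I≈-2.912598, D=e−e_prev≈-3.404785; u=1/4·(-1.705566)+5/4·(-2.912598)+5/4·(-3.404785)≈-8.323120; next y=1/2·(-0.294434)+1/2·(-8.323120)≈-4.308777
n=5: y≈-4.308777, sp=-2, e=sp−y≈2.308777; I≈-0.603821, D=e−e_prev≈4.014343; u=1/4·2.308777+5/4·(-0.603821)+5/4·4.014343≈4.840347; next y=1/2·(-4.308777)+1/2·4.840347≈0.265785
n=6: y≈0.265785, sp=-2, e=sp−y≈-2.265785; I≈-2.869606, D=e−e_prev≈-4.574562; u=1/4·(-2.265785)+5/4·(-2.869606)+5/4·(-4.574562)≈-9.871656; next y=1/2·0.265785+1/2·(-9.871656)≈-4.802936
n=7: y≈-4.802936, sp=-2, e=sp−y≈2.802936; I≈-0.066670, D=e−e_prev≈5.068721; u=1/4·2.802936+5/4·(-0.066670)+5/4·5.068721≈6.953297; next y=1/2·(-4.802936)+1/2·6.953297≈1.075181
n=8: y≈1.075181, sp=-2, e=sp−y≈-3.075181; I≈-3.141851, D=e−e_prev≈-5.878116; u=1/4·(-3.075181)+5/4·(-3.141851)+5/4·(-5.878116)≈-12.043754; next y=1/2·1.075181+1/2·(-12.043754)≈-5.484287
n=9: y≈-5.484287, sp=4, e=sp−y≈9.484287; I≈6.342436, D=e−e_prev≈12.559467; u=1/4·9.484287+5/4·6.342436+5/4·12.559467≈25.998451; next y=1/2·(-5.484287)+1/2·25.998451≈10.257082
n=10: y≈10.257082, sp=4, e=sp−y≈-6.257082; I≈0.085354, D=e−e_prev≈-15.741369; u=1/4·(-6.257082)+5/4·0.085354+5/4·(-15.741369)≈-21.134289; next y=1/2·10.257082+1/2·(-21.134289)≈-5.438604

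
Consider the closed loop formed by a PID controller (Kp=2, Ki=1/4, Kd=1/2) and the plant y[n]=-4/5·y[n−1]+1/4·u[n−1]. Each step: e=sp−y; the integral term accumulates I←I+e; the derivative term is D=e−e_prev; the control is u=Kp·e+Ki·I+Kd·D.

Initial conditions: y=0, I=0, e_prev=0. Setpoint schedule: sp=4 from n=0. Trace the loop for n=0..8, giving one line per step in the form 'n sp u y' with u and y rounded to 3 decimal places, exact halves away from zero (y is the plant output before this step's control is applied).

0 4 11.000 0.000
1 4 2.438 2.750
2 4 16.062 -1.591
3 4 -3.627 5.288
4 4 28.159 -5.137
5 4 -19.557 11.149
6 4 55.434 -13.809
7 4 -59.057 24.906
8 4 118.958 -34.689

(exact arithmetic carried between steps; '≈' marks a value shown rounded to 6 d.p. or computed from one; I and e_prev carry over from the previous line; the table rounds u and y to 3 d.p., halves away from zero)
n=0: y=0, sp=4, e=sp−y=4; I=4, D=e−e_prev=4; u=2·4+1/4·4+1/2·4=11; next y=-4/5·0+1/4·11=2.75
n=1: y=2.75, sp=4, e=sp−y=1.25; I=5.25, D=e−e_prev=-2.75; u=2·1.25+1/4·5.25+1/2·(-2.75)=2.4375; next y=-4/5·2.75+1/4·2.4375=-1.590625
n=2: y=-1.590625, sp=4, e=sp−y=5.590625; I=10.840625, D=e−e_prev=4.340625; u=2·5.590625+1/4·10.840625+1/2·4.340625≈16.061719; next y=-4/5·(-1.590625)+1/4·16.061719≈5.287930
n=3: y≈5.287930, sp=4, e=sp−y≈-1.287930; I≈9.552695, D=e−e_prev≈-6.878555; u=2·(-1.287930)+1/4·9.552695+1/2·(-6.878555)≈-3.626963; next y=-4/5·5.287930+1/4·(-3.626963)≈-5.137084
n=4: y≈-5.137084, sp=4, e=sp−y≈9.137084; I≈18.689780, D=e−e_prev≈10.425014; u=2·9.137084+1/4·18.689780+1/2·10.425014≈28.159121; next y=-4/5·(-5.137084)+1/4·28.159121≈11.149448
n=5: y≈11.149448, sp=4, e=sp−y≈-7.149448; I≈11.540332, D=e−e_prev≈-16.286532; u=2·(-7.149448)+1/4·11.540332+1/2·(-16.286532)≈-19.557079; next y=-4/5·11.149448+1/4·(-19.557079)≈-13.808828
n=6: y≈-13.808828, sp=4, e=sp−y≈17.808828; I≈29.349160, D=e−e_prev≈24.958276; u=2·17.808828+1/4·29.349160+1/2·24.958276≈55.434084; next y=-4/5·(-13.808828)+1/4·55.434084≈24.905583
n=7: y≈24.905583, sp=4, e=sp−y≈-20.905583; I≈8.443577, D=e−e_prev≈-38.714411; u=2·(-20.905583)+1/4·8.443577+1/2·(-38.714411)≈-59.057478; next y=-4/5·24.905583+1/4·(-59.057478)≈-34.688836
n=8: y≈-34.688836, sp=4, e=sp−y≈38.688836; I≈47.132413, D=e−e_prev≈59.594419; u=2·38.688836+1/4·47.132413+1/2·59.594419≈118.957985; next y=-4/5·(-34.688836)+1/4·118.957985≈57.490565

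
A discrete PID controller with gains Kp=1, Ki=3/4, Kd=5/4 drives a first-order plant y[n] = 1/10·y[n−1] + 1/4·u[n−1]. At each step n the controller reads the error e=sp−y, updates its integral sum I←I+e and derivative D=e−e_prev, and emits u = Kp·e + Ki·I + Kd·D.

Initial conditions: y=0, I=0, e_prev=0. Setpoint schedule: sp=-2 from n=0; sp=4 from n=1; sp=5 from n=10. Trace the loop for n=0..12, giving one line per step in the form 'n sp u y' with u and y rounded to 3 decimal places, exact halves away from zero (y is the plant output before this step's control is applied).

(exact arithmetic carried between steps; '≈' marks a value shown rounded to 6 d.p. or computed from one; I and e_prev carry over from the previous line; the table rounds u and y to 3 d.p., halves away from zero)
n=0: y=0, sp=-2, e=sp−y=-2; I=-2, D=e−e_prev=-2; u=1·(-2)+3/4·(-2)+5/4·(-2)=-6; next y=1/10·0+1/4·(-6)=-1.5
n=1: y=-1.5, sp=4, e=sp−y=5.5; I=3.5, D=e−e_prev=7.5; u=1·5.5+3/4·3.5+5/4·7.5=17.5; next y=1/10·(-1.5)+1/4·17.5=4.225
n=2: y=4.225, sp=4, e=sp−y=-0.225; I=3.275, D=e−e_prev=-5.725; u=1·(-0.225)+3/4·3.275+5/4·(-5.725)=-4.925; next y=1/10·4.225+1/4·(-4.925)=-0.80875
n=3: y=-0.80875, sp=4, e=sp−y=4.80875; I=8.08375, D=e−e_prev=5.03375; u=1·4.80875+3/4·8.08375+5/4·5.03375=17.16375; next y=1/10·(-0.80875)+1/4·17.16375≈4.210063
n=4: y≈4.210063, sp=4, e=sp−y≈-0.210063; I≈7.873688, D=e−e_prev≈-5.018813; u=1·(-0.210063)+3/4·7.873688+5/4·(-5.018813)≈-0.578313; next y=1/10·4.210063+1/4·(-0.578313)≈0.276428
n=5: y≈0.276428, sp=4, e=sp−y≈3.723572; I≈11.597259, D=e−e_prev≈3.933634; u=1·3.723572+3/4·11.597259+5/4·3.933634≈17.338559; next y=1/10·0.276428+1/4·17.338559≈4.362283
n=6: y≈4.362283, sp=4, e=sp−y≈-0.362283; I≈11.234977, D=e−e_prev≈-4.085855; u=1·(-0.362283)+3/4·11.234977+5/4·(-4.085855)≈2.956632; next y=1/10·4.362283+1/4·2.956632≈1.175386
n=7: y≈1.175386, sp=4, e=sp−y≈2.824614; I≈14.059591, D=e−e_prev≈3.186896; u=1·2.824614+3/4·14.059591+5/4·3.186896≈17.352927; next y=1/10·1.175386+1/4·17.352927≈4.455770
n=8: y≈4.455770, sp=4, e=sp−y≈-0.455770; I≈13.603820, D=e−e_prev≈-3.280384; u=1·(-0.455770)+3/4·13.603820+5/4·(-3.280384)≈5.646614; next y=1/10·4.455770+1/4·5.646614≈1.857231
n=9: y≈1.857231, sp=4, e=sp−y≈2.142769; I≈15.746589, D=e−e_prev≈2.598540; u=1·2.142769+3/4·15.746589+5/4·2.598540≈17.200886; next y=1/10·1.857231+1/4·17.200886≈4.485945
n=10: y≈4.485945, sp=5, e=sp−y≈0.514055; I≈16.260645, D=e−e_prev≈-1.628714; u=1·0.514055+3/4·16.260645+5/4·(-1.628714)≈10.673647; next y=1/10·4.485945+1/4·10.673647≈3.117006
n=11: y≈3.117006, sp=5, e=sp−y≈1.882994; I≈18.143639, D=e−e_prev≈1.368939; u=1·1.882994+3/4·18.143639+5/4·1.368939≈17.201896; next y=1/10·3.117006+1/4·17.201896≈4.612175
n=12: y≈4.612175, sp=5, e=sp−y≈0.387825; I≈18.531464, D=e−e_prev≈-1.495169; u=1·0.387825+3/4·18.531464+5/4·(-1.495169)≈12.417463; next y=1/10·4.612175+1/4·12.417463≈3.565583

0 -2 -6.000 0.000
1 4 17.500 -1.500
2 4 -4.925 4.225
3 4 17.164 -0.809
4 4 -0.578 4.210
5 4 17.339 0.276
6 4 2.957 4.362
7 4 17.353 1.175
8 4 5.647 4.456
9 4 17.201 1.857
10 5 10.674 4.486
11 5 17.202 3.117
12 5 12.417 4.612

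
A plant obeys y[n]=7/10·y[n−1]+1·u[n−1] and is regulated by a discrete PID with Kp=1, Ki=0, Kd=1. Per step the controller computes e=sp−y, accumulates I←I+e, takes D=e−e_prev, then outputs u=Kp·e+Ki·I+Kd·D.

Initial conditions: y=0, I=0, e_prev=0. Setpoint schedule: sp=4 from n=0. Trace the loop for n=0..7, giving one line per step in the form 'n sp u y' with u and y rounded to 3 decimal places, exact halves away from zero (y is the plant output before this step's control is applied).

0 4 8.000 0.000
1 4 -12.000 8.000
2 4 24.800 -6.400
3 4 -43.040 20.320
4 4 81.952 -28.816
5 4 -148.378 61.781
6 4 276.043 -105.131
7 4 -506.033 202.451

(exact arithmetic carried between steps; '≈' marks a value shown rounded to 6 d.p. or computed from one; I and e_prev carry over from the previous line; the table rounds u and y to 3 d.p., halves away from zero)
n=0: y=0, sp=4, e=sp−y=4; I=4, D=e−e_prev=4; u=1·4+0·4+1·4=8; next y=7/10·0+1·8=8
n=1: y=8, sp=4, e=sp−y=-4; I=0, D=e−e_prev=-8; u=1·(-4)+0·0+1·(-8)=-12; next y=7/10·8+1·(-12)=-6.4
n=2: y=-6.4, sp=4, e=sp−y=10.4; I=10.4, D=e−e_prev=14.4; u=1·10.4+0·10.4+1·14.4=24.8; next y=7/10·(-6.4)+1·24.8=20.32
n=3: y=20.32, sp=4, e=sp−y=-16.32; I=-5.92, D=e−e_prev=-26.72; u=1·(-16.32)+0·(-5.92)+1·(-26.72)=-43.04; next y=7/10·20.32+1·(-43.04)=-28.816
n=4: y=-28.816, sp=4, e=sp−y=32.816; I=26.896, D=e−e_prev=49.136; u=1·32.816+0·26.896+1·49.136=81.952; next y=7/10·(-28.816)+1·81.952=61.7808
n=5: y=61.7808, sp=4, e=sp−y=-57.7808; I=-30.8848, D=e−e_prev=-90.5968; u=1·(-57.7808)+0·(-30.8848)+1·(-90.5968)=-148.3776; next y=7/10·61.7808+1·(-148.3776)=-105.13104
n=6: y=-105.13104, sp=4, e=sp−y=109.13104; I=78.24624, D=e−e_prev=166.91184; u=1·109.13104+0·78.24624+1·166.91184=276.04288; next y=7/10·(-105.13104)+1·276.04288=202.451152
n=7: y=202.451152, sp=4, e=sp−y=-198.451152; I=-120.204912, D=e−e_prev=-307.582192; u=1·(-198.451152)+0·(-120.204912)+1·(-307.582192)=-506.033344; next y=7/10·202.451152+1·(-506.033344)≈-364.317538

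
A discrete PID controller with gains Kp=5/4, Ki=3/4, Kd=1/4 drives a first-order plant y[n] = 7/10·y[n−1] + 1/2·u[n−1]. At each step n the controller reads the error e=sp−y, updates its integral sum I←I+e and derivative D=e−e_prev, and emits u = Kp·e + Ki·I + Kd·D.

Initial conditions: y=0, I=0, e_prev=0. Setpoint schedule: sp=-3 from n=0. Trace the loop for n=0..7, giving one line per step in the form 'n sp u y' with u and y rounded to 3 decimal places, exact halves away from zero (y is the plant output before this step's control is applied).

(exact arithmetic carried between steps; '≈' marks a value shown rounded to 6 d.p. or computed from one; I and e_prev carry over from the previous line; the table rounds u and y to 3 d.p., halves away from zero)
n=0: y=0, sp=-3, e=sp−y=-3; I=-3, D=e−e_prev=-3; u=5/4·(-3)+3/4·(-3)+1/4·(-3)=-6.75; next y=7/10·0+1/2·(-6.75)=-3.375
n=1: y=-3.375, sp=-3, e=sp−y=0.375; I=-2.625, D=e−e_prev=3.375; u=5/4·0.375+3/4·(-2.625)+1/4·3.375=-0.65625; next y=7/10·(-3.375)+1/2·(-0.65625)=-2.690625
n=2: y=-2.690625, sp=-3, e=sp−y=-0.309375; I=-2.934375, D=e−e_prev=-0.684375; u=5/4·(-0.309375)+3/4·(-2.934375)+1/4·(-0.684375)≈-2.758594; next y=7/10·(-2.690625)+1/2·(-2.758594)≈-3.262734
n=3: y≈-3.262734, sp=-3, e=sp−y≈0.262734; I≈-2.671641, D=e−e_prev≈0.572109; u=5/4·0.262734+3/4·(-2.671641)+1/4·0.572109≈-1.532285; next y=7/10·(-3.262734)+1/2·(-1.532285)≈-3.050057
n=4: y≈-3.050057, sp=-3, e=sp−y≈0.050057; I≈-2.621584, D=e−e_prev≈-0.212678; u=5/4·0.050057+3/4·(-2.621584)+1/4·(-0.212678)≈-1.956787; next y=7/10·(-3.050057)+1/2·(-1.956787)≈-3.113433
n=5: y≈-3.113433, sp=-3, e=sp−y≈0.113433; I≈-2.508151, D=e−e_prev≈0.063376; u=5/4·0.113433+3/4·(-2.508151)+1/4·0.063376≈-1.723478; next y=7/10·(-3.113433)+1/2·(-1.723478)≈-3.041142
n=6: y≈-3.041142, sp=-3, e=sp−y≈0.041142; I≈-2.467009, D=e−e_prev≈-0.072291; u=5/4·0.041142+3/4·(-2.467009)+1/4·(-0.072291)≈-1.816902; next y=7/10·(-3.041142)+1/2·(-1.816902)≈-3.037250
n=7: y≈-3.037250, sp=-3, e=sp−y≈0.037250; I≈-2.429759, D=e−e_prev≈-0.003892; u=5/4·0.037250+3/4·(-2.429759)+1/4·(-0.003892)≈-1.776729; next y=7/10·(-3.037250)+1/2·(-1.776729)≈-3.014440

0 -3 -6.750 0.000
1 -3 -0.656 -3.375
2 -3 -2.759 -2.691
3 -3 -1.532 -3.263
4 -3 -1.957 -3.050
5 -3 -1.723 -3.113
6 -3 -1.817 -3.041
7 -3 -1.777 -3.037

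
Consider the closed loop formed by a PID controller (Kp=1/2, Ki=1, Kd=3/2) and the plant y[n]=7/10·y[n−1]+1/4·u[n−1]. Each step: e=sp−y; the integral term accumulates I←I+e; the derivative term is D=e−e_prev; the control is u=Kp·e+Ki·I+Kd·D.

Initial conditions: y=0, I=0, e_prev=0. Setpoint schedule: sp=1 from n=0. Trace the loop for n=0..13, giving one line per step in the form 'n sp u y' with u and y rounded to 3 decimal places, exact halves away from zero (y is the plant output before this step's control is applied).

0 1 3.000 0.000
1 1 0.250 0.750
2 1 2.113 0.588
3 1 1.226 0.939
4 1 1.740 0.964
5 1 1.376 1.110
6 1 1.452 1.121
7 1 1.267 1.147
8 1 1.242 1.120
9 1 1.157 1.095
10 1 1.142 1.056
11 1 1.121 1.024
12 1 1.131 0.997
13 1 1.143 0.981

(exact arithmetic carried between steps; '≈' marks a value shown rounded to 6 d.p. or computed from one; I and e_prev carry over from the previous line; the table rounds u and y to 3 d.p., halves away from zero)
n=0: y=0, sp=1, e=sp−y=1; I=1, D=e−e_prev=1; u=1/2·1+1·1+3/2·1=3; next y=7/10·0+1/4·3=0.75
n=1: y=0.75, sp=1, e=sp−y=0.25; I=1.25, D=e−e_prev=-0.75; u=1/2·0.25+1·1.25+3/2·(-0.75)=0.25; next y=7/10·0.75+1/4·0.25=0.5875
n=2: y=0.5875, sp=1, e=sp−y=0.4125; I=1.6625, D=e−e_prev=0.1625; u=1/2·0.4125+1·1.6625+3/2·0.1625=2.1125; next y=7/10·0.5875+1/4·2.1125=0.939375
n=3: y=0.939375, sp=1, e=sp−y=0.060625; I=1.723125, D=e−e_prev=-0.351875; u=1/2·0.060625+1·1.723125+3/2·(-0.351875)=1.225625; next y=7/10·0.939375+1/4·1.225625≈0.963969
n=4: y≈0.963969, sp=1, e=sp−y≈0.036031; I≈1.759156, D=e−e_prev≈-0.024594; u=1/2·0.036031+1·1.759156+3/2·(-0.024594)≈1.740281; next y=7/10·0.963969+1/4·1.740281≈1.109848
n=5: y≈1.109848, sp=1, e=sp−y≈-0.109848; I≈1.649308, D=e−e_prev≈-0.145880; u=1/2·(-0.109848)+1·1.649308+3/2·(-0.145880)≈1.375564; next y=7/10·1.109848+1/4·1.375564≈1.120785
n=6: y≈1.120785, sp=1, e=sp−y≈-0.120785; I≈1.528523, D=e−e_prev≈-0.010936; u=1/2·(-0.120785)+1·1.528523+3/2·(-0.010936)≈1.451726; next y=7/10·1.120785+1/4·1.451726≈1.147481
n=7: y≈1.147481, sp=1, e=sp−y≈-0.147481; I≈1.381042, D=e−e_prev≈-0.026696; u=1/2·(-0.147481)+1·1.381042+3/2·(-0.026696)≈1.267258; next y=7/10·1.147481+1/4·1.267258≈1.120051
n=8: y≈1.120051, sp=1, e=sp−y≈-0.120051; I≈1.260991, D=e−e_prev≈0.027430; u=1/2·(-0.120051)+1·1.260991+3/2·0.027430≈1.242110; next y=7/10·1.120051+1/4·1.242110≈1.094563
n=9: y≈1.094563, sp=1, e=sp−y≈-0.094563; I≈1.166428, D=e−e_prev≈0.025488; u=1/2·(-0.094563)+1·1.166428+3/2·0.025488≈1.157378; next y=7/10·1.094563+1/4·1.157378≈1.055539
n=10: y≈1.055539, sp=1, e=sp−y≈-0.055539; I≈1.110889, D=e−e_prev≈0.039025; u=1/2·(-0.055539)+1·1.110889+3/2·0.039025≈1.141656; next y=7/10·1.055539+1/4·1.141656≈1.024291
n=11: y≈1.024291, sp=1, e=sp−y≈-0.024291; I≈1.086598, D=e−e_prev≈0.031247; u=1/2·(-0.024291)+1·1.086598+3/2·0.031247≈1.121323; next y=7/10·1.024291+1/4·1.121323≈0.997335
n=12: y≈0.997335, sp=1, e=sp−y≈0.002665; I≈1.089263, D=e−e_prev≈0.026957; u=1/2·0.002665+1·1.089263+3/2·0.026957≈1.131030; next y=7/10·0.997335+1/4·1.131030≈0.980892
n=13: y≈0.980892, sp=1, e=sp−y≈0.019108; I≈1.108371, D=e−e_prev≈0.016443; u=1/2·0.019108+1·1.108371+3/2·0.016443≈1.142589; next y=7/10·0.980892+1/4·1.142589≈0.972272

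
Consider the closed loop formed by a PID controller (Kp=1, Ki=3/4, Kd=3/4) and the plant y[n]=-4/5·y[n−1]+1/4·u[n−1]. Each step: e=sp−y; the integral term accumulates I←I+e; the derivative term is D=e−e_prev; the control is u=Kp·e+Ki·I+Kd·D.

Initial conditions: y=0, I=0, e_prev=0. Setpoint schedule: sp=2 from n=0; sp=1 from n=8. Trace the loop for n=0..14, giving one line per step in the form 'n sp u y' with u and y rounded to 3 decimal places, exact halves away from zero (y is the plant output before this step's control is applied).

0 2 5.000 0.000
1 2 1.875 1.250
2 2 7.828 -0.531
3 2 1.107 2.382
4 2 13.033 -1.629
5 2 -2.729 4.561
6 2 22.224 -4.331
7 2 -13.077 9.021
8 1 37.938 -10.486
9 1 -38.226 17.873
10 1 74.710 -23.855
11 1 -91.987 37.762
12 1 154.074 -53.206
13 1 -209.221 81.083
14 1 327.072 -117.172

(exact arithmetic carried between steps; '≈' marks a value shown rounded to 6 d.p. or computed from one; I and e_prev carry over from the previous line; the table rounds u and y to 3 d.p., halves away from zero)
n=0: y=0, sp=2, e=sp−y=2; I=2, D=e−e_prev=2; u=1·2+3/4·2+3/4·2=5; next y=-4/5·0+1/4·5=1.25
n=1: y=1.25, sp=2, e=sp−y=0.75; I=2.75, D=e−e_prev=-1.25; u=1·0.75+3/4·2.75+3/4·(-1.25)=1.875; next y=-4/5·1.25+1/4·1.875=-0.53125
n=2: y=-0.53125, sp=2, e=sp−y=2.53125; I=5.28125, D=e−e_prev=1.78125; u=1·2.53125+3/4·5.28125+3/4·1.78125=7.828125; next y=-4/5·(-0.53125)+1/4·7.828125≈2.382031
n=3: y≈2.382031, sp=2, e=sp−y≈-0.382031; I≈4.899219, D=e−e_prev≈-2.913281; u=1·(-0.382031)+3/4·4.899219+3/4·(-2.913281)≈1.107422; next y=-4/5·2.382031+1/4·1.107422≈-1.628770
n=4: y≈-1.628770, sp=2, e=sp−y≈3.628770; I≈8.527988, D=e−e_prev≈4.010801; u=1·3.628770+3/4·8.527988+3/4·4.010801≈13.032861; next y=-4/5·(-1.628770)+1/4·13.032861≈4.561231
n=5: y≈4.561231, sp=2, e=sp−y≈-2.561231; I≈5.966757, D=e−e_prev≈-6.190000; u=1·(-2.561231)+3/4·5.966757+3/4·(-6.190000)≈-2.728663; next y=-4/5·4.561231+1/4·(-2.728663)≈-4.331151
n=6: y≈-4.331151, sp=2, e=sp−y≈6.331151; I≈12.297908, D=e−e_prev≈8.892382; u=1·6.331151+3/4·12.297908+3/4·8.892382≈22.223868; next y=-4/5·(-4.331151)+1/4·22.223868≈9.020887
n=7: y≈9.020887, sp=2, e=sp−y≈-7.020887; I≈5.277021, D=e−e_prev≈-13.352038; u=1·(-7.020887)+3/4·5.277021+3/4·(-13.352038)≈-13.077151; next y=-4/5·9.020887+1/4·(-13.077151)≈-10.485998
n=8: y≈-10.485998, sp=1, e=sp−y≈11.485998; I≈16.763018, D=e−e_prev≈18.506885; u=1·11.485998+3/4·16.763018+3/4·18.506885≈37.938425; next y=-4/5·(-10.485998)+1/4·37.938425≈17.873404
n=9: y≈17.873404, sp=1, e=sp−y≈-16.873404; I≈-0.110386, D=e−e_prev≈-28.359402; u=1·(-16.873404)+3/4·(-0.110386)+3/4·(-28.359402)≈-38.225745; next y=-4/5·17.873404+1/4·(-38.225745)≈-23.855160
n=10: y≈-23.855160, sp=1, e=sp−y≈24.855160; I≈24.744774, D=e−e_prev≈41.728564; u=1·24.855160+3/4·24.744774+3/4·41.728564≈74.710163; next y=-4/5·(-23.855160)+1/4·74.710163≈37.761668
n=11: y≈37.761668, sp=1, e=sp−y≈-36.761668; I≈-12.016895, D=e−e_prev≈-61.616828; u=1·(-36.761668)+3/4·(-12.016895)+3/4·(-61.616828)≈-91.986961; next y=-4/5·37.761668+1/4·(-91.986961)≈-53.206075
n=12: y≈-53.206075, sp=1, e=sp−y≈54.206075; I≈42.189180, D=e−e_prev≈90.967743; u=1·54.206075+3/4·42.189180+3/4·90.967743≈154.073768; next y=-4/5·(-53.206075)+1/4·154.073768≈81.083302
n=13: y≈81.083302, sp=1, e=sp−y≈-80.083302; I≈-37.894122, D=e−e_prev≈-134.289377; u=1·(-80.083302)+3/4·(-37.894122)+3/4·(-134.289377)≈-209.220926; next y=-4/5·81.083302+1/4·(-209.220926)≈-117.171873
n=14: y≈-117.171873, sp=1, e=sp−y≈118.171873; I≈80.277751, D=e−e_prev≈198.255175; u=1·118.171873+3/4·80.277751+3/4·198.255175≈327.071568; next y=-4/5·(-117.171873)+1/4·327.071568≈175.505390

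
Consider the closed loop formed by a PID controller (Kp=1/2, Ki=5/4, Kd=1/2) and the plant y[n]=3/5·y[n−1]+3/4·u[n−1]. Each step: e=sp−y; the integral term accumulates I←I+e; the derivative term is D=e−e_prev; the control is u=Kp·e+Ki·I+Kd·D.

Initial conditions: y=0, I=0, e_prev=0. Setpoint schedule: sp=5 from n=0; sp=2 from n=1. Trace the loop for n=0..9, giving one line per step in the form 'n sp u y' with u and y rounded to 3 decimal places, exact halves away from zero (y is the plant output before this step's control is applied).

0 5 11.250 0.000
1 2 -10.734 8.438
2 2 12.646 -2.988
3 2 -10.861 7.691
4 2 12.615 -3.531
5 2 -10.548 7.342
6 2 12.618 -3.505
7 2 -10.372 7.361
8 2 12.488 -3.363
9 2 -10.270 7.348

(exact arithmetic carried between steps; '≈' marks a value shown rounded to 6 d.p. or computed from one; I and e_prev carry over from the previous line; the table rounds u and y to 3 d.p., halves away from zero)
n=0: y=0, sp=5, e=sp−y=5; I=5, D=e−e_prev=5; u=1/2·5+5/4·5+1/2·5=11.25; next y=3/5·0+3/4·11.25=8.4375
n=1: y=8.4375, sp=2, e=sp−y=-6.4375; I=-1.4375, D=e−e_prev=-11.4375; u=1/2·(-6.4375)+5/4·(-1.4375)+1/2·(-11.4375)=-10.734375; next y=3/5·8.4375+3/4·(-10.734375)≈-2.988281
n=2: y≈-2.988281, sp=2, e=sp−y≈4.988281; I≈3.550781, D=e−e_prev≈11.425781; u=1/2·4.988281+5/4·3.550781+1/2·11.425781≈12.645508; next y=3/5·(-2.988281)+3/4·12.645508≈7.691162
n=3: y≈7.691162, sp=2, e=sp−y≈-5.691162; I≈-2.140381, D=e−e_prev≈-10.679443; u=1/2·(-5.691162)+5/4·(-2.140381)+1/2·(-10.679443)≈-10.860779; next y=3/5·7.691162+3/4·(-10.860779)≈-3.530887
n=4: y≈-3.530887, sp=2, e=sp−y≈5.530887; I≈3.390506, D=e−e_prev≈11.222049; u=1/2·5.530887+5/4·3.390506+1/2·11.222049≈12.614600; next y=3/5·(-3.530887)+3/4·12.614600≈7.342418
n=5: y≈7.342418, sp=2, e=sp−y≈-5.342418; I≈-1.951912, D=e−e_prev≈-10.873305; u=1/2·(-5.342418)+5/4·(-1.951912)+1/2·(-10.873305)≈-10.547752; next y=3/5·7.342418+3/4·(-10.547752)≈-3.505363
n=6: y≈-3.505363, sp=2, e=sp−y≈5.505363; I≈3.553451, D=e−e_prev≈10.847781; u=1/2·5.505363+5/4·3.553451+1/2·10.847781≈12.618386; next y=3/5·(-3.505363)+3/4·12.618386≈7.360571
n=7: y≈7.360571, sp=2, e=sp−y≈-5.360571; I≈-1.807121, D=e−e_prev≈-10.865934; u=1/2·(-5.360571)+5/4·(-1.807121)+1/2·(-10.865934)≈-10.372154; next y=3/5·7.360571+3/4·(-10.372154)≈-3.362772
n=8: y≈-3.362772, sp=2, e=sp−y≈5.362772; I≈3.555652, D=e−e_prev≈10.723344; u=1/2·5.362772+5/4·3.555652+1/2·10.723344≈12.487623; next y=3/5·(-3.362772)+3/4·12.487623≈7.348054
n=9: y≈7.348054, sp=2, e=sp−y≈-5.348054; I≈-1.792402, D=e−e_prev≈-10.710826; u=1/2·(-5.348054)+5/4·(-1.792402)+1/2·(-10.710826)≈-10.269942; next y=3/5·7.348054+3/4·(-10.269942)≈-3.293624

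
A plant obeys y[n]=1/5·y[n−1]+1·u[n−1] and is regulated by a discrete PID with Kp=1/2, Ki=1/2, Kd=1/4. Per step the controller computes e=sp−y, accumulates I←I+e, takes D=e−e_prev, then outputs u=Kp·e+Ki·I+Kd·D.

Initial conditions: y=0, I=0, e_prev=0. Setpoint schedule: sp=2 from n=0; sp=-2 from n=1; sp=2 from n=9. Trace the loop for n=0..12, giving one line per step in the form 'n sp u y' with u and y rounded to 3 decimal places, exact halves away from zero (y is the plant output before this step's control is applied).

(exact arithmetic carried between steps; '≈' marks a value shown rounded to 6 d.p. or computed from one; I and e_prev carry over from the previous line; the table rounds u and y to 3 d.p., halves away from zero)
n=0: y=0, sp=2, e=sp−y=2; I=2, D=e−e_prev=2; u=1/2·2+1/2·2+1/4·2=2.5; next y=1/5·0+1·2.5=2.5
n=1: y=2.5, sp=-2, e=sp−y=-4.5; I=-2.5, D=e−e_prev=-6.5; u=1/2·(-4.5)+1/2·(-2.5)+1/4·(-6.5)=-5.125; next y=1/5·2.5+1·(-5.125)=-4.625
n=2: y=-4.625, sp=-2, e=sp−y=2.625; I=0.125, D=e−e_prev=7.125; u=1/2·2.625+1/2·0.125+1/4·7.125=3.15625; next y=1/5·(-4.625)+1·3.15625=2.23125
n=3: y=2.23125, sp=-2, e=sp−y=-4.23125; I=-4.10625, D=e−e_prev=-6.85625; u=1/2·(-4.23125)+1/2·(-4.10625)+1/4·(-6.85625)≈-5.882813; next y=1/5·2.23125+1·(-5.882813)≈-5.436563
n=4: y≈-5.436563, sp=-2, e=sp−y≈3.436563; I≈-0.669688, D=e−e_prev≈7.667813; u=1/2·3.436563+1/2·(-0.669688)+1/4·7.667813≈3.300391; next y=1/5·(-5.436563)+1·3.300391≈2.213078
n=5: y≈2.213078, sp=-2, e=sp−y≈-4.213078; I≈-4.882766, D=e−e_prev≈-7.649641; u=1/2·(-4.213078)+1/2·(-4.882766)+1/4·(-7.649641)≈-6.460332; next y=1/5·2.213078+1·(-6.460332)≈-6.017716
n=6: y≈-6.017716, sp=-2, e=sp−y≈4.017716; I≈-0.865049, D=e−e_prev≈8.230795; u=1/2·4.017716+1/2·(-0.865049)+1/4·8.230795≈3.634032; next y=1/5·(-6.017716)+1·3.634032≈2.430489
n=7: y≈2.430489, sp=-2, e=sp−y≈-4.430489; I≈-5.295538, D=e−e_prev≈-8.448205; u=1/2·(-4.430489)+1/2·(-5.295538)+1/4·(-8.448205)≈-6.975065; next y=1/5·2.430489+1·(-6.975065)≈-6.488967
n=8: y≈-6.488967, sp=-2, e=sp−y≈4.488967; I≈-0.806571, D=e−e_prev≈8.919456; u=1/2·4.488967+1/2·(-0.806571)+1/4·8.919456≈4.071062; next y=1/5·(-6.488967)+1·4.071062≈2.773269
n=9: y≈2.773269, sp=2, e=sp−y≈-0.773269; I≈-1.579840, D=e−e_prev≈-5.262236; u=1/2·(-0.773269)+1/2·(-1.579840)+1/4·(-5.262236)≈-2.492113; next y=1/5·2.773269+1·(-2.492113)≈-1.937459
n=10: y≈-1.937459, sp=2, e=sp−y≈3.937459; I≈2.357620, D=e−e_prev≈4.710728; u=1/2·3.937459+1/2·2.357620+1/4·4.710728≈4.325222; next y=1/5·(-1.937459)+1·4.325222≈3.937730
n=11: y≈3.937730, sp=2, e=sp−y≈-1.937730; I≈0.419890, D=e−e_prev≈-5.875189; u=1/2·(-1.937730)+1/2·0.419890+1/4·(-5.875189)≈-2.227717; next y=1/5·3.937730+1·(-2.227717)≈-1.440171
n=12: y≈-1.440171, sp=2, e=sp−y≈3.440171; I≈3.860061, D=e−e_prev≈5.377901; u=1/2·3.440171+1/2·3.860061+1/4·5.377901≈4.994591; next y=1/5·(-1.440171)+1·4.994591≈4.706557

0 2 2.500 0.000
1 -2 -5.125 2.500
2 -2 3.156 -4.625
3 -2 -5.883 2.231
4 -2 3.300 -5.437
5 -2 -6.460 2.213
6 -2 3.634 -6.018
7 -2 -6.975 2.430
8 -2 4.071 -6.489
9 2 -2.492 2.773
10 2 4.325 -1.937
11 2 -2.228 3.938
12 2 4.995 -1.440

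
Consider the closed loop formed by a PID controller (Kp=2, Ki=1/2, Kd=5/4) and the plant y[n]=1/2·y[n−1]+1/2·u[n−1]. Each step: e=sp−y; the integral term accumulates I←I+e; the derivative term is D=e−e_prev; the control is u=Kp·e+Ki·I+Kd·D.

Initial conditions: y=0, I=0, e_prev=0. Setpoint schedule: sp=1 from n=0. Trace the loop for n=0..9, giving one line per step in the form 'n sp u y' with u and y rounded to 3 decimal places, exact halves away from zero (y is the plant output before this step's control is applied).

(exact arithmetic carried between steps; '≈' marks a value shown rounded to 6 d.p. or computed from one; I and e_prev carry over from the previous line; the table rounds u and y to 3 d.p., halves away from zero)
n=0: y=0, sp=1, e=sp−y=1; I=1, D=e−e_prev=1; u=2·1+1/2·1+5/4·1=3.75; next y=1/2·0+1/2·3.75=1.875
n=1: y=1.875, sp=1, e=sp−y=-0.875; I=0.125, D=e−e_prev=-1.875; u=2·(-0.875)+1/2·0.125+5/4·(-1.875)=-4.03125; next y=1/2·1.875+1/2·(-4.03125)=-1.078125
n=2: y=-1.078125, sp=1, e=sp−y=2.078125; I=2.203125, D=e−e_prev=2.953125; u=2·2.078125+1/2·2.203125+5/4·2.953125≈8.949219; next y=1/2·(-1.078125)+1/2·8.949219≈3.935547
n=3: y≈3.935547, sp=1, e=sp−y≈-2.935547; I≈-0.732422, D=e−e_prev≈-5.013672; u=2·(-2.935547)+1/2·(-0.732422)+5/4·(-5.013672)≈-12.504395; next y=1/2·3.935547+1/2·(-12.504395)≈-4.284424
n=4: y≈-4.284424, sp=1, e=sp−y≈5.284424; I≈4.552002, D=e−e_prev≈8.219971; u=2·5.284424+1/2·4.552002+5/4·8.219971≈23.119812; next y=1/2·(-4.284424)+1/2·23.119812≈9.417694
n=5: y≈9.417694, sp=1, e=sp−y≈-8.417694; I≈-3.865692, D=e−e_prev≈-13.702118; u=2·(-8.417694)+1/2·(-3.865692)+5/4·(-13.702118)≈-35.895882; next y=1/2·9.417694+1/2·(-35.895882)≈-13.239094
n=6: y≈-13.239094, sp=1, e=sp−y≈14.239094; I≈10.373402, D=e−e_prev≈22.656788; u=2·14.239094+1/2·10.373402+5/4·22.656788≈61.985873; next y=1/2·(-13.239094)+1/2·61.985873≈24.373390
n=7: y≈24.373390, sp=1, e=sp−y≈-23.373390; I≈-12.999988, D=e−e_prev≈-37.612484; u=2·(-23.373390)+1/2·(-12.999988)+5/4·(-37.612484)≈-100.262378; next y=1/2·24.373390+1/2·(-100.262378)≈-37.944494
n=8: y≈-37.944494, sp=1, e=sp−y≈38.944494; I≈25.944506, D=e−e_prev≈62.317884; u=2·38.944494+1/2·25.944506+5/4·62.317884≈168.758596; next y=1/2·(-37.944494)+1/2·168.758596≈65.407051
n=9: y≈65.407051, sp=1, e=sp−y≈-64.407051; I≈-38.462545, D=e−e_prev≈-103.351545; u=2·(-64.407051)+1/2·(-38.462545)+5/4·(-103.351545)≈-277.234805; next y=1/2·65.407051+1/2·(-277.234805)≈-105.913877

0 1 3.750 0.000
1 1 -4.031 1.875
2 1 8.949 -1.078
3 1 -12.504 3.936
4 1 23.120 -4.284
5 1 -35.896 9.418
6 1 61.986 -13.239
7 1 -100.262 24.373
8 1 168.759 -37.944
9 1 -277.235 65.407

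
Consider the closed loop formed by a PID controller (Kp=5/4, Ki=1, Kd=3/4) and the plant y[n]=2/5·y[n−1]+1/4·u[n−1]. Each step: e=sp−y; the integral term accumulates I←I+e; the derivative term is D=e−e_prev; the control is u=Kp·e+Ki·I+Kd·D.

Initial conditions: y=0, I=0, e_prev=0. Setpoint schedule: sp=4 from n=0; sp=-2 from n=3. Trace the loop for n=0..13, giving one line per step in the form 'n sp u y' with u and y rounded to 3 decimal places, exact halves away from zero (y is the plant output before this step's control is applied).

0 4 12.000 0.000
1 4 4.000 3.000
2 4 9.650 2.200
3 -2 -10.428 3.293
4 -2 3.347 -1.290
5 -2 -5.632 0.321
6 -2 -1.944 -1.280
7 -2 -4.710 -0.998
8 -2 -3.764 -1.577
9 -2 -4.636 -1.572
10 -2 -4.413 -1.788
11 -2 -4.696 -1.818
12 -2 -4.651 -1.901
13 -2 -4.746 -1.923

(exact arithmetic carried between steps; '≈' marks a value shown rounded to 6 d.p. or computed from one; I and e_prev carry over from the previous line; the table rounds u and y to 3 d.p., halves away from zero)
n=0: y=0, sp=4, e=sp−y=4; I=4, D=e−e_prev=4; u=5/4·4+1·4+3/4·4=12; next y=2/5·0+1/4·12=3
n=1: y=3, sp=4, e=sp−y=1; I=5, D=e−e_prev=-3; u=5/4·1+1·5+3/4·(-3)=4; next y=2/5·3+1/4·4=2.2
n=2: y=2.2, sp=4, e=sp−y=1.8; I=6.8, D=e−e_prev=0.8; u=5/4·1.8+1·6.8+3/4·0.8=9.65; next y=2/5·2.2+1/4·9.65=3.2925
n=3: y=3.2925, sp=-2, e=sp−y=-5.2925; I=1.5075, D=e−e_prev=-7.0925; u=5/4·(-5.2925)+1·1.5075+3/4·(-7.0925)=-10.4275; next y=2/5·3.2925+1/4·(-10.4275)=-1.289875
n=4: y=-1.289875, sp=-2, e=sp−y=-0.710125; I=0.797375, D=e−e_prev=4.582375; u=5/4·(-0.710125)+1·0.797375+3/4·4.582375=3.3465; next y=2/5·(-1.289875)+1/4·3.3465=0.320675
n=5: y=0.320675, sp=-2, e=sp−y=-2.320675; I=-1.5233, D=e−e_prev=-1.61055; u=5/4·(-2.320675)+1·(-1.5233)+3/4·(-1.61055)≈-5.632056; next y=2/5·0.320675+1/4·(-5.632056)≈-1.279744
n=6: y≈-1.279744, sp=-2, e=sp−y≈-0.720256; I≈-2.243556, D=e−e_prev≈1.600419; u=5/4·(-0.720256)+1·(-2.243556)+3/4·1.600419≈-1.943562; next y=2/5·(-1.279744)+1/4·(-1.943562)≈-0.997788
n=7: y≈-0.997788, sp=-2, e=sp−y≈-1.002212; I≈-3.245768, D=e−e_prev≈-0.281956; u=5/4·(-1.002212)+1·(-3.245768)+3/4·(-0.281956)≈-4.710000; next y=2/5·(-0.997788)+1/4·(-4.710000)≈-1.576615
n=8: y≈-1.576615, sp=-2, e=sp−y≈-0.423385; I≈-3.669153, D=e−e_prev≈0.578827; u=5/4·(-0.423385)+1·(-3.669153)+3/4·0.578827≈-3.764263; next y=2/5·(-1.576615)+1/4·(-3.764263)≈-1.571712
n=9: y≈-1.571712, sp=-2, e=sp−y≈-0.428288; I≈-4.097441, D=e−e_prev≈-0.004903; u=5/4·(-0.428288)+1·(-4.097441)+3/4·(-0.004903)≈-4.636478; next y=2/5·(-1.571712)+1/4·(-4.636478)≈-1.787804
n=10: y≈-1.787804, sp=-2, e=sp−y≈-0.212196; I≈-4.309636, D=e−e_prev≈0.216092; u=5/4·(-0.212196)+1·(-4.309636)+3/4·0.216092≈-4.412812; next y=2/5·(-1.787804)+1/4·(-4.412812)≈-1.818325
n=11: y≈-1.818325, sp=-2, e=sp−y≈-0.181675; I≈-4.491312, D=e−e_prev≈0.030520; u=5/4·(-0.181675)+1·(-4.491312)+3/4·0.030520≈-4.695516; next y=2/5·(-1.818325)+1/4·(-4.695516)≈-1.901209
n=12: y≈-1.901209, sp=-2, e=sp−y≈-0.098791; I≈-4.590103, D=e−e_prev≈0.082884; u=5/4·(-0.098791)+1·(-4.590103)+3/4·0.082884≈-4.651429; next y=2/5·(-1.901209)+1/4·(-4.651429)≈-1.923341
n=13: y≈-1.923341, sp=-2, e=sp−y≈-0.076659; I≈-4.666762, D=e−e_prev≈0.022132; u=5/4·(-0.076659)+1·(-4.666762)+3/4·0.022132≈-4.745987; next y=2/5·(-1.923341)+1/4·(-4.745987)≈-1.955833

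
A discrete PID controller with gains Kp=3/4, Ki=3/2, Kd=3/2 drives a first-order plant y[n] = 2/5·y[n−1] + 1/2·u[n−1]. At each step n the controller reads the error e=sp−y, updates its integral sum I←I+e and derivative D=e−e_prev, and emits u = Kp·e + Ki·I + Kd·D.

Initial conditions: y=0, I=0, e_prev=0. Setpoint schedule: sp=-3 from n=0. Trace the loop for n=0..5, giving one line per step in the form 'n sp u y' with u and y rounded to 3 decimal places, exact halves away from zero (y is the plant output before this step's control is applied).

0 -3 -11.250 0.000
1 -3 9.844 -5.625
2 -3 -25.770 2.672
3 -3 32.498 -11.816
4 -3 -63.529 11.522
5 -3 94.737 -27.156

(exact arithmetic carried between steps; '≈' marks a value shown rounded to 6 d.p. or computed from one; I and e_prev carry over from the previous line; the table rounds u and y to 3 d.p., halves away from zero)
n=0: y=0, sp=-3, e=sp−y=-3; I=-3, D=e−e_prev=-3; u=3/4·(-3)+3/2·(-3)+3/2·(-3)=-11.25; next y=2/5·0+1/2·(-11.25)=-5.625
n=1: y=-5.625, sp=-3, e=sp−y=2.625; I=-0.375, D=e−e_prev=5.625; u=3/4·2.625+3/2·(-0.375)+3/2·5.625=9.84375; next y=2/5·(-5.625)+1/2·9.84375=2.671875
n=2: y=2.671875, sp=-3, e=sp−y=-5.671875; I=-6.046875, D=e−e_prev=-8.296875; u=3/4·(-5.671875)+3/2·(-6.046875)+3/2·(-8.296875)≈-25.769531; next y=2/5·2.671875+1/2·(-25.769531)≈-11.816016
n=3: y≈-11.816016, sp=-3, e=sp−y≈8.816016; I≈2.769141, D=e−e_prev≈14.487891; u=3/4·8.816016+3/2·2.769141+3/2·14.487891≈32.497559; next y=2/5·(-11.816016)+1/2·32.497559≈11.522373
n=4: y≈11.522373, sp=-3, e=sp−y≈-14.522373; I≈-11.753232, D=e−e_prev≈-23.338389; u=3/4·(-14.522373)+3/2·(-11.753232)+3/2·(-23.338389)≈-63.529211; next y=2/5·11.522373+1/2·(-63.529211)≈-27.155656
n=5: y≈-27.155656, sp=-3, e=sp−y≈24.155656; I≈12.402424, D=e−e_prev≈38.678030; u=3/4·24.155656+3/2·12.402424+3/2·38.678030≈94.737423; next y=2/5·(-27.155656)+1/2·94.737423≈36.506449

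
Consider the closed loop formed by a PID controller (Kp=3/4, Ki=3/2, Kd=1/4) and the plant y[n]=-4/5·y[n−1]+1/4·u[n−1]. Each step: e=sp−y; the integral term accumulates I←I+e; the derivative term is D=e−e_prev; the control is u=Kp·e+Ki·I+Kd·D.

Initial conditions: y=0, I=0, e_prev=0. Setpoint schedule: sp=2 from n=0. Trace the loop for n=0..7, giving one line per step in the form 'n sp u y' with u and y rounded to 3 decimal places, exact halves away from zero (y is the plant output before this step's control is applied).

(exact arithmetic carried between steps; '≈' marks a value shown rounded to 6 d.p. or computed from one; I and e_prev carry over from the previous line; the table rounds u and y to 3 d.p., halves away from zero)
n=0: y=0, sp=2, e=sp−y=2; I=2, D=e−e_prev=2; u=3/4·2+3/2·2+1/4·2=5; next y=-4/5·0+1/4·5=1.25
n=1: y=1.25, sp=2, e=sp−y=0.75; I=2.75, D=e−e_prev=-1.25; u=3/4·0.75+3/2·2.75+1/4·(-1.25)=4.375; next y=-4/5·1.25+1/4·4.375=0.09375
n=2: y=0.09375, sp=2, e=sp−y=1.90625; I=4.65625, D=e−e_prev=1.15625; u=3/4·1.90625+3/2·4.65625+1/4·1.15625=8.703125; next y=-4/5·0.09375+1/4·8.703125≈2.100781
n=3: y≈2.100781, sp=2, e=sp−y≈-0.100781; I≈4.555469, D=e−e_prev≈-2.007031; u=3/4·(-0.100781)+3/2·4.555469+1/4·(-2.007031)≈6.255859; next y=-4/5·2.100781+1/4·6.255859≈-0.116660
n=4: y≈-0.116660, sp=2, e=sp−y≈2.116660; I≈6.672129, D=e−e_prev≈2.217441; u=3/4·2.116660+3/2·6.672129+1/4·2.217441≈12.150049; next y=-4/5·(-0.116660)+1/4·12.150049≈3.130840
n=5: y≈3.130840, sp=2, e=sp−y≈-1.130840; I≈5.541289, D=e−e_prev≈-3.247500; u=3/4·(-1.130840)+3/2·5.541289+1/4·(-3.247500)≈6.651927; next y=-4/5·3.130840+1/4·6.651927≈-0.841690
n=6: y≈-0.841690, sp=2, e=sp−y≈2.841690; I≈8.382979, D=e−e_prev≈3.972531; u=3/4·2.841690+3/2·8.382979+1/4·3.972531≈15.698869; next y=-4/5·(-0.841690)+1/4·15.698869≈4.598070
n=7: y≈4.598070, sp=2, e=sp−y≈-2.598070; I≈5.784909, D=e−e_prev≈-5.439760; u=3/4·(-2.598070)+3/2·5.784909+1/4·(-5.439760)≈5.368872; next y=-4/5·4.598070+1/4·5.368872≈-2.336238

0 2 5.000 0.000
1 2 4.375 1.250
2 2 8.703 0.094
3 2 6.256 2.101
4 2 12.150 -0.117
5 2 6.652 3.131
6 2 15.699 -0.842
7 2 5.369 4.598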